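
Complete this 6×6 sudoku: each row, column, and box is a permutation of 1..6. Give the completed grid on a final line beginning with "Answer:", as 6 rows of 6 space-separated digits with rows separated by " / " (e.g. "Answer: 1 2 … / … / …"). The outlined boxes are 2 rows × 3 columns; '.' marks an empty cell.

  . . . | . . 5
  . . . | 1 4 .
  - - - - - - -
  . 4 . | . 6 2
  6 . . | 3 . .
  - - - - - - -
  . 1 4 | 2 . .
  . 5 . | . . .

Step 1. [r5c1∈{3}] r5c1 is down to just 3. So r5c1=3.
Step 2. [r6c3∈{2,6}] box 5 places 6 nowhere but r6c3 ⇒ r6c3=6.
Step 3. [r1c5∈{2,3}] col 5 places 2 nowhere but r1c5 ⇒ r1c5=2.
Step 4. [r2c6∈{3,6}] box 2 places 3 nowhere but r2c6. So r2c6=3.
Step 5. [r3c4∈{5}] only 5 remains possible at r3c4. So r3c4=5.
Step 6. [r4c3∈{1,2,5}] across row 4, 5 lands solely at r4c3. So r4c3=5.
Step 7. [r1c2∈{3,6}] 3 has one home in col 2: r1c2, so r1c2=3.
Step 8. [r3c1∈{1}] r3c1 is down to just 1. So r3c1=1.
Step 9. [r2c3∈{2}] r2c3 is down to just 2. So r2c3=2.
Step 10. [r4c5∈{1}] r4c5's peers cover all but 1, so r4c5=1.
Step 11. [r6c6∈{1,4}] r6c6 is the only open cell in row 6 admitting 1, so r6c6=1.
Step 12. [r2c2∈{6}] nothing but 6 survives at r2c2. So r2c2=6.
Step 13. [r2c1∈{5}] r2c1 has the single candidate 5 ⇒ r2c1=5.
Step 14. [r1c3∈{1}] only 1 remains possible at r1c3 ⇒ r1c3=1.
Step 15. [r4c2∈{2}] r4c2's peers cover all but 2, so r4c2=2.
Step 16. [r6c4∈{4}] r6c4 has the single candidate 4. So r6c4=4.
Step 17. [r6c5∈{3}] r6c5's peers cover all but 3. So r6c5=3.
Step 18. [r3c3∈{3}] r3c3 is down to just 3, so r3c3=3.
Step 19. [r1c1∈{4}] only 4 remains possible at r1c1 ⇒ r1c1=4.
Step 20. [r5c6∈{6}] r5c6's peers cover all but 6. So r5c6=6.
Step 21. [r1c4∈{6}] r1c4's peers cover all but 6. So r1c4=6.
Step 22. [r4c6∈{4}] r4c6's peers cover all but 4 ⇒ r4c6=4.
Step 23. [r6c1∈{2}] r6c1 is down to just 2, so r6c1=2.
Step 24. [r5c5∈{5}] only 5 remains possible at r5c5, so r5c5=5.

Answer: 4 3 1 6 2 5 / 5 6 2 1 4 3 / 1 4 3 5 6 2 / 6 2 5 3 1 4 / 3 1 4 2 5 6 / 2 5 6 4 3 1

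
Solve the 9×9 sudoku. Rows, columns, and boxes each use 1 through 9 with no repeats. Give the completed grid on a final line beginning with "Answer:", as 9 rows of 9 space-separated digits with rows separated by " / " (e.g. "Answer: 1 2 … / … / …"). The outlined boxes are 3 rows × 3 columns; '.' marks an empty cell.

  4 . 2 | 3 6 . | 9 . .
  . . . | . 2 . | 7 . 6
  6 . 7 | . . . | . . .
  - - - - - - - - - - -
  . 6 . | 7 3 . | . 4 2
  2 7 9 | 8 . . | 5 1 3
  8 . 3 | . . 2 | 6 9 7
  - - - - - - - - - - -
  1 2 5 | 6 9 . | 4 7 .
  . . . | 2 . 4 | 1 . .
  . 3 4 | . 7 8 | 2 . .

Step 1. [r3c5∈{1,4,5,8}] across col 5, 8 lands solely at r3c5 ⇒ r3c5=8.
Step 2. [r2c4∈{1,4,5,9}] in row 2, 4 fits only at r2c4, so r2c4=4.
Step 3. [r8c8∈{3,5,6,8}] across row 8, 3 lands solely at r8c8. So r8c8=3.
Step 4. [r6c5∈{1,4,5}] in col 5, 1 fits only at r6c5. So r6c5=1.
Step 5. [r3c4∈{1,5,9}] 9 has one home in col 4: r3c4 ⇒ r3c4=9.
Step 6. [r9c1∈{9}] nothing but 9 survives at r9c1. So r9c1=9.
Step 7. [r9c9∈{5}] nothing but 5 survives at r9c9. So r9c9=5.
Step 8. [r8c2∈{8}] r8c2 is down to just 8. So r8c2=8.
Step 9. [r4c1∈{5}] r4c1 has the single candidate 5, so r4c1=5.
Step 10. [r1c6∈{1,5,7}] r1c6 is the only open cell in row 1 admitting 7 ⇒ r1c6=7.
Step 11. [r2c3∈{1,8}] in col 3, 8 fits only at r2c3. So r2c3=8.
Step 12. [r2c8∈{5}] only 5 remains possible at r2c8, so r2c8=5.
Step 13. [r3c6∈{1,5}] col 6 places 5 nowhere but r3c6, so r3c6=5.
Step 14. [r3c2∈{1}] r3c2's peers cover all but 1, so r3c2=1.
Step 15. [r1c9∈{1,8}] r1c9 is the only open cell in row 1 admitting 1, so r1c9=1.
Step 16. [r6c2∈{4}] only 4 remains possible at r6c2. So r6c2=4.
Step 17. [r3c8∈{2}] only 2 remains possible at r3c8. So r3c8=2.
Step 18. [r8c9∈{9}] r8c9's peers cover all but 9, so r8c9=9.
Step 19. [r8c1∈{7}] r8c1's peers cover all but 7, so r8c1=7.
Step 20. [r7c9∈{8}] only 8 remains possible at r7c9. So r7c9=8.
Step 21. [r8c3∈{6}] nothing but 6 survives at r8c3, so r8c3=6.
Step 22. [r9c8∈{6}] r9c8's peers cover all but 6. So r9c8=6.
Step 23. [r9c4∈{1}] r9c4's peers cover all but 1. So r9c4=1.
Step 24. [r1c8∈{8}] r1c8 is down to just 8 ⇒ r1c8=8.
Step 25. [r8c5∈{5}] r8c5's peers cover all but 5 ⇒ r8c5=5.
Step 26. [r5c6∈{6}] r5c6 is down to just 6, so r5c6=6.
Step 27. [r1c2∈{5}] r1c2 is down to just 5, so r1c2=5.
Step 28. [r2c6∈{1}] r2c6's peers cover all but 1, so r2c6=1.
Step 29. [r4c7∈{8}] only 8 remains possible at r4c7 ⇒ r4c7=8.
Step 30. [r4c3∈{1}] nothing but 1 survives at r4c3, so r4c3=1.
Step 31. [r5c5∈{4}] nothing but 4 survives at r5c5 ⇒ r5c5=4.
Step 32. [r2c1∈{3}] r2c1 is down to just 3 ⇒ r2c1=3.
Step 33. [r6c4∈{5}] r6c4 has the single candidate 5 ⇒ r6c4=5.
Step 34. [r3c7∈{3}] r3c7's peers cover all but 3. So r3c7=3.
Step 35. [r3c9∈{4}] r3c9 is down to just 4, so r3c9=4.
Step 36. [r2c2∈{9}] r2c2's peers cover all but 9. So r2c2=9.
Step 37. [r4c6∈{9}] r4c6 is down to just 9 ⇒ r4c6=9.
Step 38. [r7c6∈{3}] only 3 remains possible at r7c6 ⇒ r7c6=3.

Answer: 4 5 2 3 6 7 9 8 1 / 3 9 8 4 2 1 7 5 6 / 6 1 7 9 8 5 3 2 4 / 5 6 1 7 3 9 8 4 2 / 2 7 9 8 4 6 5 1 3 / 8 4 3 5 1 2 6 9 7 / 1 2 5 6 9 3 4 7 8 / 7 8 6 2 5 4 1 3 9 / 9 3 4 1 7 8 2 6 5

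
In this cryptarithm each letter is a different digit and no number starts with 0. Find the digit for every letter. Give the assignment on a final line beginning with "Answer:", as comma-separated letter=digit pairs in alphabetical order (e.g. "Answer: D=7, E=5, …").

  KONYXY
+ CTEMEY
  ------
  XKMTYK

Step 1. [col 1: Y + Y ≡ K (mod 10)] no forcing yet in column 1 (carry-in 0); K=2 is free and consistent — try it. So K=2.
Step 2. [col 1: Y + Y ≡ K (mod 10)] column 1 (Y + Y ≡ K (mod 10), carry-in 0) doesn't pin Y yet; pick Y=6 and continue. So Y=6.
Step 3. [col 2: X + E ≡ Y (mod 10)] several values work for X in column 2 (X + E ≡ Y (mod 10), carry-in 1); try X=7. So X=7.
Step 4. [col 2: X + E ≡ Y (mod 10)] column 2 reads X+E+carry(1)=Y with X=7, Y=6; with digits 2,6,7 already taken and all letters distinct, the only value for E is 8, so E=8.
Step 5. [col 3: Y + M ≡ T (mod 10)] column 3 (Y + M ≡ T (mod 10), carry-in 1) doesn't pin T yet; pick T=0 and continue, so T=0.
Step 6. [col 3: Y + M ≡ T (mod 10)] from column 3 (Y=6, T=0, carry-in 1, digits 0,2,6,7,8 already taken and all letters distinct): M must equal 3 ⇒ M=3.
Step 7. [col 4: N + E ≡ M (mod 10)] from column 4 (E=8, M=3, carry-in 1, digits 0,2,3,6,7,8 already taken and all letters distinct): N must equal 4. So N=4.
Step 8. [col 5: O + T ≡ K (mod 10)] in column 5 we have O+T≡K with carry-in 1; given T=0, K=2 and digits 0,2,3,4,6,7,8 already taken and all letters distinct, that pins O to 1 ⇒ O=1.
Step 9. [col 6: K + C ≡ X (mod 10)] column 6 reads K+C+carry(0)=X with K=2, X=7; with digits 0,1,2,3,4,6,7,8 already taken and all letters distinct, the only value for C is 5, so C=5.

Answer: C=5, E=8, K=2, M=3, N=4, O=1, T=0, X=7, Y=6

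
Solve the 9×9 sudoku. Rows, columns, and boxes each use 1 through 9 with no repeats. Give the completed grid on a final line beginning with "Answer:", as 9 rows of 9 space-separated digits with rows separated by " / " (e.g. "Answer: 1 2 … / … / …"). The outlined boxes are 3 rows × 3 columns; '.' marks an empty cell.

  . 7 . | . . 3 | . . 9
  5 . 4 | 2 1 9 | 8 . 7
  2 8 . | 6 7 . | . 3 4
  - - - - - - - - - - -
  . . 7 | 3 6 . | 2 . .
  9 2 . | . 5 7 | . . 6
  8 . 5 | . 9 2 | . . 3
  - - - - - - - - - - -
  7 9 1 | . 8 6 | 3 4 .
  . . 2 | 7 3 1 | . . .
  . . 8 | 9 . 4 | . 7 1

Step 1. [r6c8∈{1}] r6c8 is down to just 1, so r6c8=1.
Step 2. [r2c8∈{6}] nothing but 6 survives at r2c8 ⇒ r2c8=6.
Step 3. [r5c8∈{8}] nothing but 8 survives at r5c8, so r5c8=8.
Step 4. [r6c4∈{4}] r6c4 is down to just 4, so r6c4=4.
Step 5. [r8c7∈{5,6,9}] across col 7, 9 lands solely at r8c7, so r8c7=9.
Step 6. [r8c8∈{5}] nothing but 5 survives at r8c8 ⇒ r8c8=5.
Step 7. [r1c1∈{1,6}] r1c1 is the only open cell in box 1 admitting 1, so r1c1=1.
Step 8. [r1c7∈{5}] r1c7 is down to just 5, so r1c7=5.
Step 9. [r9c1∈{3,6}] in col 1, 3 fits only at r9c1. So r9c1=3.
Step 10. [r8c1∈{4,6}] across col 1, 6 lands solely at r8c1 ⇒ r8c1=6.
Step 11. [r4c2∈{1,4}] across row 4, 1 lands solely at r4c2, so r4c2=1.
Step 12. [r1c3∈{6}] nothing but 6 survives at r1c3 ⇒ r1c3=6.
Step 13. [r8c2∈{4}] only 4 remains possible at r8c2, so r8c2=4.
Step 14. [r1c5∈{4}] r1c5 is down to just 4, so r1c5=4.
Step 15. [r4c1∈{4}] r4c1's peers cover all but 4, so r4c1=4.
Step 16. [r4c6∈{8}] r4c6's peers cover all but 8 ⇒ r4c6=8.
Step 17. [r6c2∈{6}] r6c2 has the single candidate 6. So r6c2=6.
Step 18. [r6c7∈{7}] r6c7 is down to just 7. So r6c7=7.
Step 19. [r1c4∈{8}] nothing but 8 survives at r1c4. So r1c4=8.
Step 20. [r4c8∈{9}] r4c8 is down to just 9. So r4c8=9.
Step 21. [r9c7∈{6}] only 6 remains possible at r9c7 ⇒ r9c7=6.
Step 22. [r9c5∈{2}] r9c5's peers cover all but 2 ⇒ r9c5=2.
Step 23. [r1c8∈{2}] only 2 remains possible at r1c8 ⇒ r1c8=2.
Step 24. [r3c6∈{5}] only 5 remains possible at r3c6. So r3c6=5.
Step 25. [r7c9∈{2}] r7c9 is down to just 2. So r7c9=2.
Step 26. [r2c2∈{3}] r2c2 is down to just 3. So r2c2=3.
Step 27. [r3c3∈{9}] only 9 remains possible at r3c3. So r3c3=9.
Step 28. [r5c3∈{3}] r5c3's peers cover all but 3 ⇒ r5c3=3.
Step 29. [r3c7∈{1}] only 1 remains possible at r3c7. So r3c7=1.
Step 30. [r9c2∈{5}] r9c2 is down to just 5. So r9c2=5.
Step 31. [r5c7∈{4}] r5c7 has the single candidate 4. So r5c7=4.
Step 32. [r4c9∈{5}] nothing but 5 survives at r4c9. So r4c9=5.
Step 33. [r7c4∈{5}] nothing but 5 survives at r7c4, so r7c4=5.
Step 34. [r8c9∈{8}] r8c9 is down to just 8 ⇒ r8c9=8.
Step 35. [r5c4∈{1}] only 1 remains possible at r5c4 ⇒ r5c4=1.

Answer: 1 7 6 8 4 3 5 2 9 / 5 3 4 2 1 9 8 6 7 / 2 8 9 6 7 5 1 3 4 / 4 1 7 3 6 8 2 9 5 / 9 2 3 1 5 7 4 8 6 / 8 6 5 4 9 2 7 1 3 / 7 9 1 5 8 6 3 4 2 / 6 4 2 7 3 1 9 5 8 / 3 5 8 9 2 4 6 7 1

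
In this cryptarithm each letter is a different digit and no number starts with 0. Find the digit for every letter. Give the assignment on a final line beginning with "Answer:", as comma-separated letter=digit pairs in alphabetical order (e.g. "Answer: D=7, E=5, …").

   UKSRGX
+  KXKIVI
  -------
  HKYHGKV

Step 1. [col 1: X + I ≡ V (mod 10)] I=3 is one option consistent with column 1 (X + I ≡ V (mod 10), carry-in 0) — take it, so I=3.
Step 2. [H] the sum has 7 digits but both addends have 6; that extra leading digit H is the final carry, namely 1. So H=1.
Step 3. [col 1: X + I ≡ V (mod 10)] column 1 (X + I ≡ V (mod 10), carry-in 0) doesn't pin V yet; pick V=8 and continue. So V=8.
Step 4. [col 1: X + I ≡ V (mod 10)] column 1: given I=3, V=8, carry-in 0, and digits 1,3,8 already taken and all letters distinct, X+I≡V (mod 10) forces X=5. So X=5.
Step 5. [col 2: G + V ≡ K (mod 10)] no forcing yet in column 2 (carry-in 0); G=6 is free and consistent — try it. So G=6.
Step 6. [col 2: G + V ≡ K (mod 10)] in column 2 we have G+V≡K with carry-in 0; given G=6, V=8 and digits 1,3,5,6,8 already taken and all letters distinct, that pins K to 4, so K=4.
Step 7. [col 3: R + I ≡ G (mod 10)] column 3 reads R+I+carry(1)=G with I=3, G=6; with digits 1,3,4,5,6,8 already taken and all letters distinct, the only value for R is 2. So R=2.
Step 8. [col 4: S + K ≡ H (mod 10)] in column 4 we have S+K≡H with carry-in 0; given K=4, H=1 and digits 1,2,3,4,5,6,8 already taken and all letters distinct, that pins S to 7, so S=7.
Step 9. [col 5: K + X ≡ Y (mod 10)] column 5: given K=4, X=5, carry-in 1, and digits 1,2,3,4,5,6,7,8 already taken and all letters distinct, K+X≡Y (mod 10) forces Y=0, so Y=0.
Step 10. [col 6: U + K ≡ K (mod 10)] in column 6 we have U+K≡K with carry-in 1; given K=4 and digits 0,1,2,3,4,5,6,7,8 already taken and all letters distinct, that pins U to 9. So U=9.

Answer: G=6, H=1, I=3, K=4, R=2, S=7, U=9, V=8, X=5, Y=0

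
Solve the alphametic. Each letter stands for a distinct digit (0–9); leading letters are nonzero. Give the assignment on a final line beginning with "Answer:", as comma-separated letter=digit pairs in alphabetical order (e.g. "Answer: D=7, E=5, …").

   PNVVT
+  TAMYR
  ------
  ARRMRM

Step 1. [col 1: T + R ≡ M (mod 10)] column 1 (T + R ≡ M (mod 10), carry-in 0) doesn't pin R yet; pick R=2 and continue. So R=2.
Step 2. [A] A is the leading digit of a 6-digit sum of two 5-digit numbers; the final carry is exactly 1 ⇒ A=1.
Step 3. [col 1: T + R ≡ M (mod 10)] M=6 is one option consistent with column 1 (T + R ≡ M (mod 10), carry-in 0) — take it. So M=6.
Step 4. [col 1: T + R ≡ M (mod 10)] column 1 reads T+R+carry(0)=M with R=2, M=6; with digits 1,2,6 already taken and all letters distinct, the only value for T is 4. So T=4.
Step 5. [col 2: V + Y ≡ R (mod 10)] V=9 is one option consistent with column 2 (V + Y ≡ R (mod 10), carry-in 0) — take it ⇒ V=9.
Step 6. [col 2: V + Y ≡ R (mod 10)] in column 2 we have V+Y≡R with carry-in 0; given V=9, R=2 and digits 1,2,4,6,9 already taken and all letters distinct, that pins Y to 3 ⇒ Y=3.
Step 7. [col 4: N + A ≡ R (mod 10)] column 4: given A=1, R=2, carry-in 1, and digits 1,2,3,4,6,9 already taken and all letters distinct, N+A≡R (mod 10) forces N=0, so N=0.
Step 8. [col 5: P + T ≡ R (mod 10)] from column 5 (T=4, R=2, carry-in 0, digits 0,1,2,3,4,6,9 already taken and all letters distinct): P must equal 8. So P=8.

Answer: A=1, M=6, N=0, P=8, R=2, T=4, V=9, Y=3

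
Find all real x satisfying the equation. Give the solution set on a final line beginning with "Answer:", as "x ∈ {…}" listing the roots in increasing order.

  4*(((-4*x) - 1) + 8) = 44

Step 1. [4*(((-4*x) - 1) + 8) = 44] divide by the outer 4, so div: ((-4*x) - 1) + 8 = 11.
Step 2. [((-4*x) - 1) + 8 = 11] subtract 8: x sits inside (… + 8) ⇒ sub: (-4*x) - 1 = 3.
Step 3. [(-4*x) - 1 = 3] 1 comes off first (add 1). So sub: -4*x = 4.
Step 4. [-4*x = 4] divide by the outer -4. So div: x = -1.

Answer: x ∈ {-1}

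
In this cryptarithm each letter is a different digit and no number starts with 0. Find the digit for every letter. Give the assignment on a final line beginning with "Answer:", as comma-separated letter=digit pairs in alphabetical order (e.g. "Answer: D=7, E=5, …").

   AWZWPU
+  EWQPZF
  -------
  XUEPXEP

Step 1. [col 1: U + F ≡ P (mod 10)] several values work for P in column 1 (U + F ≡ P (mod 10), carry-in 0); try P=3. So P=3.
Step 2. [col 1: U + F ≡ P (mod 10)] column 1 (U + F ≡ P (mod 10), carry-in 0) doesn't pin U yet; pick U=4 and continue ⇒ U=4.
Step 3. [X] X is the leading digit of a 7-digit sum of two 6-digit numbers; the final carry is exactly 1, so X=1.
Step 4. [col 1: U + F ≡ P (mod 10)] column 1 reads U+F+carry(0)=P with U=4, P=3; with digits 1,3,4 already taken and all letters distinct, the only value for F is 9. So F=9.
Step 5. [col 2: P + Z ≡ E (mod 10)] Z=2 is one option consistent with column 2 (P + Z ≡ E (mod 10), carry-in 1) — take it ⇒ Z=2.
Step 6. [col 2: P + Z ≡ E (mod 10)] column 2: given P=3, Z=2, carry-in 1, and digits 1,2,3,4,9 already taken and all letters distinct, P+Z≡E (mod 10) forces E=6. So E=6.
Step 7. [col 3: W + P ≡ X (mod 10)] from column 3 (P=3, X=1, carry-in 0, digits 1,2,3,4,6,9 already taken and all letters distinct): W must equal 8. So W=8.
Step 8. [col 4: Z + Q ≡ P (mod 10)] column 4: given Z=2, P=3, carry-in 1, and digits 1,2,3,4,6,8,9 already taken and all letters distinct, Z+Q≡P (mod 10) forces Q=0. So Q=0.
Step 9. [col 6: A + E ≡ U (mod 10)] from column 6 (E=6, U=4, carry-in 1, digits 0,1,2,3,4,6,8,9 already taken and all letters distinct): A must equal 7, so A=7.

Answer: A=7, E=6, F=9, P=3, Q=0, U=4, W=8, X=1, Z=2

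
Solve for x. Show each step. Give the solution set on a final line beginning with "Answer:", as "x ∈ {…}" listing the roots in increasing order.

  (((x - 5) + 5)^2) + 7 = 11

Step 1. [(((x - 5) + 5)^2) + 7 = 11] subtract 7: x sits inside (… + 7), so sub: ((x - 5) + 5)^2 = 4.
Step 2. [((x - 5) + 5)^2 = 4] √ both sides: 4 ≥ 0 gives two branches. So sqrt: (x - 5) + 5 = 2 or -2.
Step 3. [(x - 5) + 5 = 2 or -2] peel the +5: subtract 5 from each side. So sub: x - 5 = -3 or -7.
Step 4. [x - 5 = -3 or -7] peel the -5: add 5 from each side ⇒ sub: x = 2 or -2.

Answer: x ∈ {-2, 2}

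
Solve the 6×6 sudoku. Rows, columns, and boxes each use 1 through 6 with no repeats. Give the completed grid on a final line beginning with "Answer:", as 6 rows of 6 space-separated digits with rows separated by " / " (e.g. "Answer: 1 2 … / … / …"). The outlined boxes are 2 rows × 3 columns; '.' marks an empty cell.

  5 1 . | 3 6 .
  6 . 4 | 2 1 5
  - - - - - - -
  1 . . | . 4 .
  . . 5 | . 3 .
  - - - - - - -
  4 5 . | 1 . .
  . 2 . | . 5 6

Step 1. [r3c6∈{2}] r3c6 has the single candidate 2 ⇒ r3c6=2.
Step 2. [r5c3∈{3,6}] 6 has one home in row 5: r5c3, so r5c3=6.
Step 3. [r3c3∈{3}] r3c3 is down to just 3, so r3c3=3.
Step 4. [r3c2∈{6}] r3c2's peers cover all but 6, so r3c2=6.
Step 5. [r4c1∈{2}] r4c1 is down to just 2 ⇒ r4c1=2.
Step 6. [r4c4∈{6}] nothing but 6 survives at r4c4, so r4c4=6.
Step 7. [r6c3∈{1}] r6c3's peers cover all but 1. So r6c3=1.
Step 8. [r2c2∈{3}] nothing but 3 survives at r2c2, so r2c2=3.
Step 9. [r4c6∈{1}] only 1 remains possible at r4c6 ⇒ r4c6=1.
Step 10. [r4c2∈{4}] only 4 remains possible at r4c2, so r4c2=4.
Step 11. [r5c5∈{2}] only 2 remains possible at r5c5, so r5c5=2.
Step 12. [r3c4∈{5}] nothing but 5 survives at r3c4. So r3c4=5.
Step 13. [r6c1∈{3}] r6c1 has the single candidate 3 ⇒ r6c1=3.
Step 14. [r6c4∈{4}] r6c4 is down to just 4, so r6c4=4.
Step 15. [r1c3∈{2}] nothing but 2 survives at r1c3. So r1c3=2.
Step 16. [r1c6∈{4}] r1c6 is down to just 4. So r1c6=4.
Step 17. [r5c6∈{3}] r5c6 is down to just 3. So r5c6=3.

Answer: 5 1 2 3 6 4 / 6 3 4 2 1 5 / 1 6 3 5 4 2 / 2 4 5 6 3 1 / 4 5 6 1 2 3 / 3 2 1 4 5 6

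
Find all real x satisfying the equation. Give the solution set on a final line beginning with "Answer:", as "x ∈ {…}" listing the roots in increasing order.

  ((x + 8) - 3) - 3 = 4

Step 1. [((x + 8) - 3) - 3 = 4] -3 is outermost — add 3 both sides ⇒ sub: (x + 8) - 3 = 7.
Step 2. [(x + 8) - 3 = 7] add 3: x sits inside (… - 3). So sub: x + 8 = 10.
Step 3. [x + 8 = 10] subtract 8: x sits inside (… + 8). So sub: x = 2.

Answer: x ∈ {2}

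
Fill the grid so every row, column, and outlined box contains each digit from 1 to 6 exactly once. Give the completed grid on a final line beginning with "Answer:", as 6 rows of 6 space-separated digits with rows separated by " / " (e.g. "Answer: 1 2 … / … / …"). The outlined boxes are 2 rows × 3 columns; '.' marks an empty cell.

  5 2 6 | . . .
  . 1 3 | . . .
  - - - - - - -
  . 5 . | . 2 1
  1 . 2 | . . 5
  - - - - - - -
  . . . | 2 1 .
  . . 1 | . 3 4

Step 1. [r6c2∈{6}] only 6 remains possible at r6c2, so r6c2=6.
Step 2. [r1c5∈{4}] only 4 remains possible at r1c5. So r1c5=4.
Step 3. [r3c3∈{4}] r3c3 is down to just 4. So r3c3=4.
Step 4. [r4c2∈{3}] r4c2's peers cover all but 3. So r4c2=3.
Step 5. [r4c5∈{6}] r4c5's peers cover all but 6, so r4c5=6.
Step 6. [r2c4∈{5,6}] r2c4 is the only open cell in col 4 admitting 6 ⇒ r2c4=6.
Step 7. [r5c2∈{4}] r5c2 has the single candidate 4, so r5c2=4.
Step 8. [r1c4∈{1,3}] 1 has one home in row 1: r1c4 ⇒ r1c4=1.
Step 9. [r6c4∈{5}] r6c4 has the single candidate 5 ⇒ r6c4=5.
Step 10. [r2c6∈{2}] r2c6's peers cover all but 2. So r2c6=2.
Step 11. [r4c4∈{4}] r4c4 is down to just 4 ⇒ r4c4=4.
Step 12. [r5c6∈{6}] r5c6 is down to just 6, so r5c6=6.
Step 13. [r1c6∈{3}] r1c6 has the single candidate 3. So r1c6=3.
Step 14. [r2c1∈{4}] r2c1 has the single candidate 4, so r2c1=4.
Step 15. [r3c4∈{3}] r3c4's peers cover all but 3. So r3c4=3.
Step 16. [r3c1∈{6}] r3c1's peers cover all but 6. So r3c1=6.
Step 17. [r5c1∈{3}] nothing but 3 survives at r5c1, so r5c1=3.
Step 18. [r2c5∈{5}] nothing but 5 survives at r2c5 ⇒ r2c5=5.
Step 19. [r6c1∈{2}] only 2 remains possible at r6c1, so r6c1=2.
Step 20. [r5c3∈{5}] nothing but 5 survives at r5c3, so r5c3=5.

Answer: 5 2 6 1 4 3 / 4 1 3 6 5 2 / 6 5 4 3 2 1 / 1 3 2 4 6 5 / 3 4 5 2 1 6 / 2 6 1 5 3 4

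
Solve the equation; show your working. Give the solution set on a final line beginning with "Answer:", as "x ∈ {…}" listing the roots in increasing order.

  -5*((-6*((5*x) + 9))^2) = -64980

Step 1. [-5*((-6*((5*x) + 9))^2) = -64980] leading coefficient -5: divide by -5. So div: (-6*((5*x) + 9))^2 = 12996.
Step 2. [(-6*((5*x) + 9))^2 = 12996] √ both sides: 12996 ≥ 0 gives two branches. So sqrt: -6*((5*x) + 9) = 114 or -114.
Step 3. [-6*((5*x) + 9) = 114 or -114] LHS = -6·(…); ÷-6 both sides ⇒ div: (5*x) + 9 = -19 or 19.
Step 4. [(5*x) + 9 = -19 or 19] the outer +9 inverts by subtracting 9 ⇒ sub: 5*x = -28 or 10.
Step 5. [5*x = -28 or 10] leading coefficient 5: divide by 5 ⇒ div: x = -28/5 or 2.

Answer: x ∈ {-28/5, 2}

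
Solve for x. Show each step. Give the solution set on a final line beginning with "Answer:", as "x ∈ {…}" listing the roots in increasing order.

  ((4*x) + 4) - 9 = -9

Step 1. [((4*x) + 4) - 9 = -9] 9 comes off first (add 9) ⇒ sub: (4*x) + 4 = 0.
Step 2. [(4*x) + 4 = 0] subtract 4: x sits inside (… + 4). So sub: 4*x = -4.
Step 3. [4*x = -4] LHS = 4·(…); ÷4 both sides. So div: x = -1.

Answer: x ∈ {-1}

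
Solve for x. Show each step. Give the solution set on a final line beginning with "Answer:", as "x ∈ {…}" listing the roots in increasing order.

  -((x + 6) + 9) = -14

Step 1. [-((x + 6) + 9) = -14] leading − — multiply by −1. So neg: (x + 6) + 9 = 14.
Step 2. [(x + 6) + 9 = 14] peel the +9: subtract 9 from each side. So sub: x + 6 = 5.
Step 3. [x + 6 = 5] the outer +6 inverts by subtracting 6. So sub: x = -1.

Answer: x ∈ {-1}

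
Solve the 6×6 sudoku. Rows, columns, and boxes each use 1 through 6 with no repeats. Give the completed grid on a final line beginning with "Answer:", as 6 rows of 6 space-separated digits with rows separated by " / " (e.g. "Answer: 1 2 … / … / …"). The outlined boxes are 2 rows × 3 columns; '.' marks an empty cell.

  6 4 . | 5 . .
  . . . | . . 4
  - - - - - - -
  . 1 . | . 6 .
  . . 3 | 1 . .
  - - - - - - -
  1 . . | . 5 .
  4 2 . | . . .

Step 1. [r2c1∈{2,3,5}] 3 has one home in col 1: r2c1. So r2c1=3.
Step 2. [r5c3∈{6}] r5c3 is down to just 6 ⇒ r5c3=6.
Step 3. [r6c6∈{1,3,6}] r6c6 is the only open cell in col 6 admitting 6 ⇒ r6c6=6.
Step 4. [r1c6∈{1,2,3}] 1 has one home in col 6: r1c6, so r1c6=1.
Step 5. [r6c4∈{3}] nothing but 3 survives at r6c4. So r6c4=3.
Step 6. [r2c5∈{2}] nothing but 2 survives at r2c5, so r2c5=2.
Step 7. [r3c3∈{2,4,5}] in col 3, 4 fits only at r3c3, so r3c3=4.
Step 8. [r3c4∈{2}] only 2 remains possible at r3c4. So r3c4=2.
Step 9. [r3c1∈{5}] r3c1 is down to just 5 ⇒ r3c1=5.
Step 10. [r2c3∈{1,5}] in row 2, 1 fits only at r2c3, so r2c3=1.
Step 11. [r4c6∈{5}] nothing but 5 survives at r4c6 ⇒ r4c6=5.
Step 12. [r5c2∈{3}] only 3 remains possible at r5c2. So r5c2=3.
Step 13. [r1c5∈{3}] nothing but 3 survives at r1c5, so r1c5=3.
Step 14. [r2c4∈{6}] nothing but 6 survives at r2c4. So r2c4=6.
Step 15. [r5c4∈{4}] nothing but 4 survives at r5c4, so r5c4=4.
Step 16. [r2c2∈{5}] r2c2's peers cover all but 5 ⇒ r2c2=5.
Step 17. [r3c6∈{3}] r3c6 is down to just 3, so r3c6=3.
Step 18. [r4c5∈{4}] r4c5 is down to just 4, so r4c5=4.
Step 19. [r6c5∈{1}] r6c5 is down to just 1. So r6c5=1.
Step 20. [r4c1∈{2}] r4c1 has the single candidate 2. So r4c1=2.
Step 21. [r6c3∈{5}] r6c3's peers cover all but 5 ⇒ r6c3=5.
Step 22. [r4c2∈{6}] only 6 remains possible at r4c2. So r4c2=6.
Step 23. [r5c6∈{2}] nothing but 2 survives at r5c6, so r5c6=2.
Step 24. [r1c3∈{2}] r1c3's peers cover all but 2. So r1c3=2.

Answer: 6 4 2 5 3 1 / 3 5 1 6 2 4 / 5 1 4 2 6 3 / 2 6 3 1 4 5 / 1 3 6 4 5 2 / 4 2 5 3 1 6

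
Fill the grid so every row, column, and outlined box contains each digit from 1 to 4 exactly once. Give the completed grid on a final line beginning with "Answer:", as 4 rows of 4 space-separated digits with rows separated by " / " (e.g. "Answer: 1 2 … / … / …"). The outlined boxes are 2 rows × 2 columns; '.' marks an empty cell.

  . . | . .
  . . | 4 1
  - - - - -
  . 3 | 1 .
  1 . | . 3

Step 1. [r1c4∈{2}] r1c4 is down to just 2 ⇒ r1c4=2.
Step 2. [r3c1∈{2,4}] r3c1 is the only open cell in row 3 admitting 2, so r3c1=2.
Step 3. [r1c1∈{3,4}] 4 has one home in col 1: r1c1 ⇒ r1c1=4.
Step 4. [r2c1∈{3}] r2c1 is down to just 3 ⇒ r2c1=3.
Step 5. [r3c4∈{4}] nothing but 4 survives at r3c4. So r3c4=4.
Step 6. [r2c2∈{2}] r2c2's peers cover all but 2 ⇒ r2c2=2.
Step 7. [r4c3∈{2}] r4c3's peers cover all but 2. So r4c3=2.
Step 8. [r1c3∈{3}] r1c3's peers cover all but 3 ⇒ r1c3=3.
Step 9. [r1c2∈{1}] r1c2's peers cover all but 1. So r1c2=1.
Step 10. [r4c2∈{4}] r4c2's peers cover all but 4, so r4c2=4.

Answer: 4 1 3 2 / 3 2 4 1 / 2 3 1 4 / 1 4 2 3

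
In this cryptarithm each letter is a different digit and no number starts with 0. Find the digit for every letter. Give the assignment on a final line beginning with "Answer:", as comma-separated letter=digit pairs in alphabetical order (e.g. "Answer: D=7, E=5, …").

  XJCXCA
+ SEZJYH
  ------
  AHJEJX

Step 1. [col 1: A + H ≡ X (mod 10)] no forcing yet in column 1 (carry-in 0); A=8 is free and consistent — try it. So A=8.
Step 2. [col 1: A + H ≡ X (mod 10)] X=1 is one option consistent with column 1 (A + H ≡ X (mod 10), carry-in 0) — take it. So X=1.
Step 3. [col 1: A + H ≡ X (mod 10)] column 1 reads A+H+carry(0)=X with A=8, X=1; with digits 1,8 already taken and all letters distinct, the only value for H is 3, so H=3.
Step 4. [col 2: C + Y ≡ J (mod 10)] Y=5 is one option consistent with column 2 (C + Y ≡ J (mod 10), carry-in 1) — take it. So Y=5.
Step 5. [col 2: C + Y ≡ J (mod 10)] no forcing yet in column 2 (carry-in 1); J=0 is free and consistent — try it, so J=0.
Step 6. [col 2: C + Y ≡ J (mod 10)] column 2: given Y=5, J=0, carry-in 1, and digits 0,1,3,5,8 already taken and all letters distinct, C+Y≡J (mod 10) forces C=4 ⇒ C=4.
Step 7. [col 3: X + J ≡ E (mod 10)] from column 3 (X=1, J=0, carry-in 1, digits 0,1,3,4,5,8 already taken and all letters distinct): E must equal 2. So E=2.
Step 8. [col 4: C + Z ≡ J (mod 10)] column 4 reads C+Z+carry(0)=J with C=4, J=0; with digits 0,1,2,3,4,5,8 already taken and all letters distinct, the only value for Z is 6, so Z=6.
Step 9. [col 6: X + S ≡ A (mod 10)] from column 6 (X=1, A=8, carry-in 0, digits 0,1,2,3,4,5,6,8 already taken and all letters distinct): S must equal 7 ⇒ S=7.

Answer: A=8, C=4, E=2, H=3, J=0, S=7, X=1, Y=5, Z=6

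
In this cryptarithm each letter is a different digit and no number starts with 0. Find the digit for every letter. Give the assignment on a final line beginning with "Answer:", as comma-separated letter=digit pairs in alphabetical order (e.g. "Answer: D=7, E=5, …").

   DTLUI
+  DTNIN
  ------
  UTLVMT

Step 1. [col 1: I + N ≡ T (mod 10)] N=5 is one option consistent with column 1 (I + N ≡ T (mod 10), carry-in 0) — take it. So N=5.
Step 2. [col 1: I + N ≡ T (mod 10)] several values work for I in column 1 (I + N ≡ T (mod 10), carry-in 0); try I=2. So I=2.
Step 3. [U] U is the leading digit of a 6-digit sum of two 5-digit numbers; the final carry is exactly 1 ⇒ U=1.
Step 4. [col 1: I + N ≡ T (mod 10)] in column 1 we have I+N≡T with carry-in 0; given I=2, N=5 and digits 1,2,5 already taken and all letters distinct, that pins T to 7. So T=7.
Step 5. [col 2: U + I ≡ M (mod 10)] from column 2 (U=1, I=2, carry-in 0, digits 1,2,5,7 already taken and all letters distinct): M must equal 3 ⇒ M=3.
Step 6. [col 3: L + N ≡ V (mod 10)] no forcing yet in column 3 (carry-in 0); V=9 is free and consistent — try it. So V=9.
Step 7. [col 3: L + N ≡ V (mod 10)] column 3 reads L+N+carry(0)=V with N=5, V=9; with digits 1,2,3,5,7,9 already taken and all letters distinct, the only value for L is 4, so L=4.
Step 8. [col 5: D + D ≡ T (mod 10)] in column 5 we have D+D≡T with carry-in 1; given T=7 and digits 1,2,3,4,5,7,9 already taken and all letters distinct, that pins D to 8. So D=8.

Answer: D=8, I=2, L=4, M=3, N=5, T=7, U=1, V=9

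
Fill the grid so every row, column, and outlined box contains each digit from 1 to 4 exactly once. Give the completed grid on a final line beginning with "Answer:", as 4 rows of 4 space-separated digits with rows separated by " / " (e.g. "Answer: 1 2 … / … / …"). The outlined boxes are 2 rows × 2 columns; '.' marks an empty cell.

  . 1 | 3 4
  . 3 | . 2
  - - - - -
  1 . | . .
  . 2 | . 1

Step 1. [r3c2∈{4}] only 4 remains possible at r3c2, so r3c2=4.
Step 2. [r3c3∈{2}] only 2 remains possible at r3c3 ⇒ r3c3=2.
Step 3. [r4c3∈{4}] r4c3 is down to just 4 ⇒ r4c3=4.
Step 4. [r3c4∈{3}] r3c4's peers cover all but 3, so r3c4=3.
Step 5. [r4c1∈{3}] r4c1 is down to just 3, so r4c1=3.
Step 6. [r1c1∈{2}] r1c1 has the single candidate 2. So r1c1=2.
Step 7. [r2c1∈{4}] only 4 remains possible at r2c1, so r2c1=4.
Step 8. [r2c3∈{1}] r2c3 has the single candidate 1 ⇒ r2c3=1.

Answer: 2 1 3 4 / 4 3 1 2 / 1 4 2 3 / 3 2 4 1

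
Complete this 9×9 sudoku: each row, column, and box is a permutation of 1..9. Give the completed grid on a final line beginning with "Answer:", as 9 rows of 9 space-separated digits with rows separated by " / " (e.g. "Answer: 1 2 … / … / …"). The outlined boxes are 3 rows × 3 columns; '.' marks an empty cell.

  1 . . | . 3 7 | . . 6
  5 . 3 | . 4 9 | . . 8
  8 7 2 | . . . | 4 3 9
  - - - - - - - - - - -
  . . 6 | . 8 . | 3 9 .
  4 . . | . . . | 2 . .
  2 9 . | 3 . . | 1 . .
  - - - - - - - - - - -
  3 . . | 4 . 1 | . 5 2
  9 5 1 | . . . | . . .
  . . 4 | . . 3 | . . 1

Step 1. [r9c1∈{6,7}] across col 1, 6 lands solely at r9c1, so r9c1=6.
Step 2. [r8c6∈{2,6,8}] 8 has one home in col 6: r8c6 ⇒ r8c6=8.
Step 3. [r7c3∈{7,8}] box 7 places 7 nowhere but r7c3, so r7c3=7.
Step 4. [r2c8∈{1,2,7}] 1 has one home in col 8: r2c8, so r2c8=1.
Step 5. [r2c4∈{2,6}] 2 has one home in row 2: r2c4 ⇒ r2c4=2.
Step 6. [r7c2∈{8}] nothing but 8 survives at r7c2, so r7c2=8.
Step 7. [r9c7∈{7,8,9}] across col 7, 8 lands solely at r9c7. So r9c7=8.
Step 8. [r9c8∈{7}] r9c8's peers cover all but 7. So r9c8=7.
Step 9. [r8c7∈{6}] r8c7 is down to just 6, so r8c7=6.
Step 10. [r7c5∈{6,9}] r7c5 is the only open cell in row 7 admitting 6. So r7c5=6.
Step 11. [r8c4∈{7}] nothing but 7 survives at r8c4. So r8c4=7.
Step 12. [r4c2∈{1}] r4c2 has the single candidate 1. So r4c2=1.
Step 13. [r4c4∈{5}] nothing but 5 survives at r4c4, so r4c4=5.
Step 14. [r5c6∈{6}] only 6 remains possible at r5c6. So r5c6=6.
Step 15. [r6c6∈{4}] r6c6 is down to just 4, so r6c6=4.
Step 16. [r9c5∈{2,5,9}] in row 9, 5 fits only at r9c5. So r9c5=5.
Step 17. [r5c5∈{1,7,9}] col 5 places 9 nowhere but r5c5. So r5c5=9.
Step 18. [r5c9∈{5,7}] row 5 places 7 nowhere but r5c9, so r5c9=7.
Step 19. [r5c8∈{8}] only 8 remains possible at r5c8 ⇒ r5c8=8.
Step 20. [r5c3∈{5}] r5c3 has the single candidate 5, so r5c3=5.
Step 21. [r8c9∈{3,4}] 3 has one home in row 8: r8c9, so r8c9=3.
Step 22. [r5c4∈{1}] r5c4 has the single candidate 1, so r5c4=1.
Step 23. [r4c9∈{4}] r4c9's peers cover all but 4, so r4c9=4.
Step 24. [r8c8∈{4}] r8c8 is down to just 4, so r8c8=4.
Step 25. [r2c2∈{6}] r2c2 has the single candidate 6 ⇒ r2c2=6.
Step 26. [r1c2∈{4}] only 4 remains possible at r1c2 ⇒ r1c2=4.
Step 27. [r4c6∈{2}] r4c6 is down to just 2, so r4c6=2.
Step 28. [r5c2∈{3}] only 3 remains possible at r5c2 ⇒ r5c2=3.
Step 29. [r8c5∈{2}] r8c5 is down to just 2, so r8c5=2.
Step 30. [r1c8∈{2}] r1c8 is down to just 2 ⇒ r1c8=2.
Step 31. [r1c3∈{9}] r1c3's peers cover all but 9. So r1c3=9.
Step 32. [r3c4∈{6}] only 6 remains possible at r3c4. So r3c4=6.
Step 33. [r1c4∈{8}] r1c4's peers cover all but 8. So r1c4=8.
Step 34. [r9c2∈{2}] nothing but 2 survives at r9c2. So r9c2=2.
Step 35. [r2c7∈{7}] only 7 remains possible at r2c7 ⇒ r2c7=7.
Step 36. [r4c1∈{7}] r4c1 has the single candidate 7, so r4c1=7.
Step 37. [r7c7∈{9}] nothing but 9 survives at r7c7, so r7c7=9.
Step 38. [r3c6∈{5}] nothing but 5 survives at r3c6, so r3c6=5.
Step 39. [r3c5∈{1}] r3c5 is down to just 1, so r3c5=1.
Step 40. [r1c7∈{5}] r1c7 has the single candidate 5. So r1c7=5.
Step 41. [r6c9∈{5}] only 5 remains possible at r6c9. So r6c9=5.
Step 42. [r6c3∈{8}] r6c3 has the single candidate 8, so r6c3=8.
Step 43. [r6c8∈{6}] r6c8 is down to just 6. So r6c8=6.
Step 44. [r6c5∈{7}] r6c5 has the single candidate 7 ⇒ r6c5=7.
Step 45. [r9c4∈{9}] r9c4's peers cover all but 9, so r9c4=9.

Answer: 1 4 9 8 3 7 5 2 6 / 5 6 3 2 4 9 7 1 8 / 8 7 2 6 1 5 4 3 9 / 7 1 6 5 8 2 3 9 4 / 4 3 5 1 9 6 2 8 7 / 2 9 8 3 7 4 1 6 5 / 3 8 7 4 6 1 9 5 2 / 9 5 1 7 2 8 6 4 3 / 6 2 4 9 5 3 8 7 1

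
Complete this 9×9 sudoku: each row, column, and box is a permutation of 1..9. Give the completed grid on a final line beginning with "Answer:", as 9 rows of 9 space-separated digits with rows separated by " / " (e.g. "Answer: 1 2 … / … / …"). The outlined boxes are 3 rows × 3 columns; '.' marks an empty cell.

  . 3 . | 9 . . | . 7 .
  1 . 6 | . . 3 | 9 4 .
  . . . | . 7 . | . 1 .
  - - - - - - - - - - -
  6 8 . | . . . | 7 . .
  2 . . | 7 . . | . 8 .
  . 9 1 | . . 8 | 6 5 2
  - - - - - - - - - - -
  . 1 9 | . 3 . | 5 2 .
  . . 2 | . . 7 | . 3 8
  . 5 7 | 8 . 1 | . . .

Step 1. [r6c5∈{4}] r6c5 is down to just 4, so r6c5=4.
Step 2. [r8c1∈{4}] only 4 remains possible at r8c1. So r8c1=4.
Step 3. [r4c4∈{1,2,3,5}] in col 4, 1 fits only at r4c4, so r4c4=1.
Step 4. [r8c5∈{5,6,9}] 9 has one home in row 8: r8c5 ⇒ r8c5=9.
Step 5. [r5c2∈{4}] r5c2 is down to just 4 ⇒ r5c2=4.
Step 6. [r1c5∈{1,2,5,6,8}] row 1 places 1 nowhere but r1c5 ⇒ r1c5=1.
Step 7. [r2c9∈{5}] nothing but 5 survives at r2c9, so r2c9=5.
Step 8. [r2c4∈{2}] r2c4's peers cover all but 2. So r2c4=2.
Step 9. [r9c8∈{6,9}] in col 8, 6 fits only at r9c8, so r9c8=6.
Step 10. [r4c9∈{3,4,9}] in row 4, 4 fits only at r4c9 ⇒ r4c9=4.
Step 11. [r5c9∈{1,3,9}] col 9 places 1 nowhere but r5c9 ⇒ r5c9=1.
Step 12. [r4c6∈{2,5,9}] across col 6, 2 lands solely at r4c6. So r4c6=2.
Step 13. [r4c3∈{3,5}] across row 4, 3 lands solely at r4c3. So r4c3=3.
Step 14. [r5c3∈{5}] only 5 remains possible at r5c3. So r5c3=5.
Step 15. [r7c1∈{8}] r7c1 has the single candidate 8. So r7c1=8.
Step 16. [r3c9∈{3,6}] in col 9, 3 fits only at r3c9, so r3c9=3.
Step 17. [r1c1∈{5}] r1c1's peers cover all but 5, so r1c1=5.
Step 18. [r3c6∈{4,5,6}] 5 has one home in col 6: r3c6, so r3c6=5.
Step 19. [r3c4∈{4,6}] 6 has one home in row 3: r3c4 ⇒ r3c4=6.
Step 20. [r3c3∈{4,8}] across row 3, 4 lands solely at r3c3, so r3c3=4.
Step 21. [r1c7∈{2,8}] in row 1, 2 fits only at r1c7. So r1c7=2.
Step 22. [r7c6∈{4,6}] 6 has one home in row 7: r7c6, so r7c6=6.
Step 23. [r6c1∈{7}] only 7 remains possible at r6c1 ⇒ r6c1=7.
Step 24. [r4c5∈{5}] only 5 remains possible at r4c5 ⇒ r4c5=5.
Step 25. [r7c9∈{7}] r7c9 is down to just 7 ⇒ r7c9=7.
Step 26. [r1c9∈{6}] nothing but 6 survives at r1c9. So r1c9=6.
Step 27. [r1c6∈{4}] r1c6's peers cover all but 4 ⇒ r1c6=4.
Step 28. [r5c7∈{3}] nothing but 3 survives at r5c7 ⇒ r5c7=3.
Step 29. [r9c9∈{9}] r9c9's peers cover all but 9 ⇒ r9c9=9.
Step 30. [r6c4∈{3}] r6c4 is down to just 3. So r6c4=3.
Step 31. [r5c5∈{6}] r5c5's peers cover all but 6. So r5c5=6.
Step 32. [r1c3∈{8}] r1c3 has the single candidate 8, so r1c3=8.
Step 33. [r8c4∈{5}] nothing but 5 survives at r8c4, so r8c4=5.
Step 34. [r8c7∈{1}] r8c7 is down to just 1. So r8c7=1.
Step 35. [r2c5∈{8}] only 8 remains possible at r2c5, so r2c5=8.
Step 36. [r3c7∈{8}] r3c7 has the single candidate 8. So r3c7=8.
Step 37. [r4c8∈{9}] only 9 remains possible at r4c8. So r4c8=9.
Step 38. [r3c1∈{9}] r3c1's peers cover all but 9 ⇒ r3c1=9.
Step 39. [r9c5∈{2}] r9c5 has the single candidate 2. So r9c5=2.
Step 40. [r3c2∈{2}] nothing but 2 survives at r3c2. So r3c2=2.
Step 41. [r9c7∈{4}] r9c7 has the single candidate 4. So r9c7=4.
Step 42. [r7c4∈{4}] only 4 remains possible at r7c4, so r7c4=4.
Step 43. [r8c2∈{6}] only 6 remains possible at r8c2. So r8c2=6.
Step 44. [r5c6∈{9}] r5c6's peers cover all but 9. So r5c6=9.
Step 45. [r2c2∈{7}] r2c2's peers cover all but 7. So r2c2=7.
Step 46. [r9c1∈{3}] r9c1 has the single candidate 3, so r9c1=3.

Answer: 5 3 8 9 1 4 2 7 6 / 1 7 6 2 8 3 9 4 5 / 9 2 4 6 7 5 8 1 3 / 6 8 3 1 5 2 7 9 4 / 2 4 5 7 6 9 3 8 1 / 7 9 1 3 4 8 6 5 2 / 8 1 9 4 3 6 5 2 7 / 4 6 2 5 9 7 1 3 8 / 3 5 7 8 2 1 4 6 9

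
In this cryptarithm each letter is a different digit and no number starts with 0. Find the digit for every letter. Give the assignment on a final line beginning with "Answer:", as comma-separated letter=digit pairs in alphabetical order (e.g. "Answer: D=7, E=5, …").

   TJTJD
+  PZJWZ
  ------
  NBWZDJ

Step 1. [col 1: D + Z ≡ J (mod 10)] D=3 is one option consistent with column 1 (D + Z ≡ J (mod 10), carry-in 0) — take it, so D=3.
Step 2. [col 1: D + Z ≡ J (mod 10)] column 1 (D + Z ≡ J (mod 10), carry-in 0) doesn't pin J yet; pick J=5 and continue. So J=5.
Step 3. [N] the sum has 6 digits but both addends have 5; that extra leading digit N is the final carry, namely 1, so N=1.
Step 4. [col 1: D + Z ≡ J (mod 10)] column 1 reads D+Z+carry(0)=J with D=3, J=5; with digits 1,3,5 already taken and all letters distinct, the only value for Z is 2, so Z=2.
Step 5. [col 2: J + W ≡ D (mod 10)] from column 2 (J=5, D=3, carry-in 0, digits 1,2,3,5 already taken and all letters distinct): W must equal 8. So W=8.
Step 6. [col 3: T + J ≡ Z (mod 10)] in column 3 we have T+J≡Z with carry-in 1; given J=5, Z=2 and digits 1,2,3,5,8 already taken and all letters distinct, that pins T to 6, so T=6.
Step 7. [col 5: T + P ≡ B (mod 10)] column 5 reads T+P+carry(0)=B with T=6; with digits 1,2,3,5,6,8 already taken and all letters distinct, the only value for P is 4 ⇒ P=4.
Step 8. [col 5: T + P ≡ B (mod 10)] in column 5 we have T+P≡B with carry-in 0; given T=6, P=4 and digits 1,2,3,4,5,6,8 already taken and all letters distinct, that pins B to 0, so B=0.

Answer: B=0, D=3, J=5, N=1, P=4, T=6, W=8, Z=2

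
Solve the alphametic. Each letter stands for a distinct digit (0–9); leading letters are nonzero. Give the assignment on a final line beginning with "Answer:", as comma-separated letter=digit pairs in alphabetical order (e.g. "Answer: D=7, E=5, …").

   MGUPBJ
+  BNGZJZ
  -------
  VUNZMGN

Step 1. [col 1: J + Z ≡ N (mod 10)] column 1 (J + Z ≡ N (mod 10), carry-in 0) doesn't pin J yet; pick J=5 and continue. So J=5.
Step 2. [col 1: J + Z ≡ N (mod 10)] Z=2 is one option consistent with column 1 (J + Z ≡ N (mod 10), carry-in 0) — take it ⇒ Z=2.
Step 3. [col 1: J + Z ≡ N (mod 10)] from column 1 (J=5, Z=2, carry-in 0, digits 2,5 already taken and all letters distinct): N must equal 7 ⇒ N=7.
Step 4. [col 2: B + J ≡ G (mod 10)] G=9 is one option consistent with column 2 (B + J ≡ G (mod 10), carry-in 0) — take it ⇒ G=9.
Step 5. [V] adding two 6-digit numbers gives at most 6+1 digits, and here it does — V is that final carry and must be 1. So V=1.
Step 6. [col 2: B + J ≡ G (mod 10)] column 2: given J=5, G=9, carry-in 0, and digits 1,2,5,7,9 already taken and all letters distinct, B+J≡G (mod 10) forces B=4. So B=4.
Step 7. [col 3: P + Z ≡ M (mod 10)] no forcing yet in column 3 (carry-in 0); P=6 is free and consistent — try it ⇒ P=6.
Step 8. [col 3: P + Z ≡ M (mod 10)] column 3 reads P+Z+carry(0)=M with P=6, Z=2; with digits 1,2,4,5,6,7,9 already taken and all letters distinct, the only value for M is 8, so M=8.
Step 9. [col 4: U + G ≡ Z (mod 10)] column 4: given G=9, Z=2, carry-in 0, and digits 1,2,4,5,6,7,8,9 already taken and all letters distinct, U+G≡Z (mod 10) forces U=3. So U=3.

Answer: B=4, G=9, J=5, M=8, N=7, P=6, U=3, V=1, Z=2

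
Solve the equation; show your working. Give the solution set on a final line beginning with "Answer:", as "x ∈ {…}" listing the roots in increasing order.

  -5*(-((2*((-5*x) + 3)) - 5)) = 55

Step 1. [-5*(-((2*((-5*x) + 3)) - 5)) = 55] -5·(inner) — divide through by -5, so div: -((2*((-5*x) + 3)) - 5) = -11.
Step 2. [-((2*((-5*x) + 3)) - 5) = -11] leading − — multiply by −1, so neg: (2*((-5*x) + 3)) - 5 = 11.
Step 3. [(2*((-5*x) + 3)) - 5 = 11] peel the -5: add 5 from each side. So sub: 2*((-5*x) + 3) = 16.
Step 4. [2*((-5*x) + 3) = 16] 2·(inner) — divide through by 2, so div: (-5*x) + 3 = 8.
Step 5. [(-5*x) + 3 = 8] the outer +3 inverts by subtracting 3, so sub: -5*x = 5.
Step 6. [-5*x = 5] -5·(inner) — divide through by -5 ⇒ div: x = -1.

Answer: x ∈ {-1}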